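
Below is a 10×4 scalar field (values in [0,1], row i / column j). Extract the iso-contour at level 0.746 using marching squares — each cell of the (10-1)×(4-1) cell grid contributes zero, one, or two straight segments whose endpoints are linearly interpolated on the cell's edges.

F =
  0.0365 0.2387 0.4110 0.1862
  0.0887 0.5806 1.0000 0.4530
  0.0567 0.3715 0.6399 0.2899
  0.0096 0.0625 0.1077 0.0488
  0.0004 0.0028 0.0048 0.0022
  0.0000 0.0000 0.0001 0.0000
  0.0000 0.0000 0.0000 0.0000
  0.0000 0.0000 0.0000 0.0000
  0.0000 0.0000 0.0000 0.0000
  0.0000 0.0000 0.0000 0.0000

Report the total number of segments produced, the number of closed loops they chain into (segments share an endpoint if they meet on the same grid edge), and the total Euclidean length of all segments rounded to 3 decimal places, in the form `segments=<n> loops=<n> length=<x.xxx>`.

segments=4 loops=1 length=3.151

cell (0,1): code 0100 → (0.569,2.000)–(1.000,1.394)
cell (0,2): code 1000 → (1.000,2.464)–(0.569,2.000)
cell (1,1): code 0010 → (1.000,1.394)–(1.705,2.000)
cell (1,2): code 0001 → (1.705,2.000)–(1.000,2.464)
total: 4 segments, chained into 1 closed loop(s), length Σ = 3.151354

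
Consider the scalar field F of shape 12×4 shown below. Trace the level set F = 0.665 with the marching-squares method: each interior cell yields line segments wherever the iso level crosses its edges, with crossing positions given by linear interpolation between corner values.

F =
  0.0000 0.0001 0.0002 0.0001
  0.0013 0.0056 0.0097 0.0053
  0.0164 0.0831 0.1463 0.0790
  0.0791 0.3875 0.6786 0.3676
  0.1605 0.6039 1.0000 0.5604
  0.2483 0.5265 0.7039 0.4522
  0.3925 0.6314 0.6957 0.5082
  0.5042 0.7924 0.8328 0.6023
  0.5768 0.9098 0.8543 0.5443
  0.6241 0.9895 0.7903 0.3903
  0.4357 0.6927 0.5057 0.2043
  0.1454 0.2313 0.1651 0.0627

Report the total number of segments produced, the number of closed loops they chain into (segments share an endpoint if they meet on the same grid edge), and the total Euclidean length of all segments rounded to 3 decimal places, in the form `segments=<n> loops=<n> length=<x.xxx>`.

segments=20 loops=1 length=16.830

cell (2,1): code 0100 → (2.974,2.000)–(3.000,1.953)
cell (2,2): code 1000 → (3.000,2.044)–(2.974,2.000)
cell (3,1): code 0110 → (3.000,1.953)–(4.000,1.154)
cell (3,2): code 1001 → (4.000,2.762)–(3.000,2.044)
cell (4,1): code 0110 → (4.000,1.154)–(5.000,1.781)
cell (4,2): code 1001 → (5.000,2.155)–(4.000,2.762)
cell (5,1): code 0110 → (5.000,1.781)–(6.000,1.523)
cell (5,2): code 1001 → (6.000,2.164)–(5.000,2.155)
cell (6,0): code 0100 → (6.209,1.000)–(7.000,0.558)
cell (6,1): code 1110 → (6.000,1.523)–(6.209,1.000)
cell (6,2): code 1001 → (7.000,2.728)–(6.000,2.164)
cell (7,0): code 0110 → (7.000,0.558)–(8.000,0.265)
cell (7,2): code 1001 → (8.000,2.611)–(7.000,2.728)
cell (8,0): code 0110 → (8.000,0.265)–(9.000,0.112)
cell (8,2): code 1001 → (9.000,2.313)–(8.000,2.611)
cell (9,0): code 0110 → (9.000,0.112)–(10.000,0.892)
cell (9,1): code 1011 → (10.000,1.148)–(9.440,2.000)
cell (9,2): code 0001 → (9.440,2.000)–(9.000,2.313)
cell (10,0): code 0010 → (10.000,0.892)–(10.060,1.000)
cell (10,1): code 0001 → (10.060,1.000)–(10.000,1.148)
total: 20 segments, chained into 1 closed loop(s), length Σ = 16.830479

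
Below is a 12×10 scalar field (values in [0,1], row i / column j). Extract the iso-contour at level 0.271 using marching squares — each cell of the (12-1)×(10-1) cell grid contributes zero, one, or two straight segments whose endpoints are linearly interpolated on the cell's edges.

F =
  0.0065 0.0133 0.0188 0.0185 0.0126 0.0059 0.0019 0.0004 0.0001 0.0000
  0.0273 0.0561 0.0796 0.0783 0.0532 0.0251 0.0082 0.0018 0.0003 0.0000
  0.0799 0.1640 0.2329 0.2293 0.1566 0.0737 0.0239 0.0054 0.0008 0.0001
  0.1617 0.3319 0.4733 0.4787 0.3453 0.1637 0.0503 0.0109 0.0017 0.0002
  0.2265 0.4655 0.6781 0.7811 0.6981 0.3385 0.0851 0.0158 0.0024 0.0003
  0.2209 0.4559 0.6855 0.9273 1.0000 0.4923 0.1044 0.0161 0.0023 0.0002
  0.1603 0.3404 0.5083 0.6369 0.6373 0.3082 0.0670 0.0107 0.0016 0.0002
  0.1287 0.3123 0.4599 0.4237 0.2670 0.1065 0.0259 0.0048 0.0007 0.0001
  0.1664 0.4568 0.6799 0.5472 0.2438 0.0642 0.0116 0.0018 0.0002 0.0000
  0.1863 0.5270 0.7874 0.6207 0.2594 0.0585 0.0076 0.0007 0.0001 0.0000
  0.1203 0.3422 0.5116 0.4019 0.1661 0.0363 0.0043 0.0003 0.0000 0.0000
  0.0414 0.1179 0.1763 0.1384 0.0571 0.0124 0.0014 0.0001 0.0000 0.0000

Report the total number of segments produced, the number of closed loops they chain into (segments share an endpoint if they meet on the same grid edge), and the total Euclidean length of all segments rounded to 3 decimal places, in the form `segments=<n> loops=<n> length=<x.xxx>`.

cell (2,0): code 0100 → (2.637,1.000)–(3.000,0.642)
cell (2,1): code 1100 → (2.158,2.000)–(2.637,1.000)
cell (2,2): code 1100 → (2.167,3.000)–(2.158,2.000)
cell (2,3): code 1100 → (2.606,4.000)–(2.167,3.000)
cell (2,4): code 1000 → (3.000,4.409)–(2.606,4.000)
cell (3,0): code 0110 → (3.000,0.642)–(4.000,0.186)
cell (3,4): code 1101 → (3.614,5.000)–(3.000,4.409)
cell (3,5): code 1000 → (4.000,5.266)–(3.614,5.000)
cell (4,0): code 0110 → (4.000,0.186)–(5.000,0.213)
cell (4,5): code 1001 → (5.000,5.571)–(4.000,5.266)
cell (5,0): code 0110 → (5.000,0.213)–(6.000,0.615)
cell (5,5): code 1001 → (6.000,5.154)–(5.000,5.571)
cell (6,0): code 0110 → (6.000,0.615)–(7.000,0.775)
cell (6,3): code 1011 → (7.000,3.974)–(6.989,4.000)
cell (6,4): code 0011 → (6.989,4.000)–(6.184,5.000)
cell (6,5): code 0001 → (6.184,5.000)–(6.000,5.154)
cell (7,0): code 0110 → (7.000,0.775)–(8.000,0.360)
cell (7,3): code 1001 → (8.000,3.910)–(7.000,3.974)
cell (8,0): code 0110 → (8.000,0.360)–(9.000,0.249)
cell (8,3): code 1001 → (9.000,3.968)–(8.000,3.910)
cell (9,0): code 0110 → (9.000,0.249)–(10.000,0.679)
cell (9,3): code 1001 → (10.000,3.555)–(9.000,3.968)
cell (10,0): code 0010 → (10.000,0.679)–(10.317,1.000)
cell (10,1): code 0011 → (10.317,1.000)–(10.718,2.000)
cell (10,2): code 0011 → (10.718,2.000)–(10.497,3.000)
cell (10,3): code 0001 → (10.497,3.000)–(10.000,3.555)
total: 26 segments, chained into 1 closed loop(s), length Σ = 23.029897

segments=26 loops=1 length=23.030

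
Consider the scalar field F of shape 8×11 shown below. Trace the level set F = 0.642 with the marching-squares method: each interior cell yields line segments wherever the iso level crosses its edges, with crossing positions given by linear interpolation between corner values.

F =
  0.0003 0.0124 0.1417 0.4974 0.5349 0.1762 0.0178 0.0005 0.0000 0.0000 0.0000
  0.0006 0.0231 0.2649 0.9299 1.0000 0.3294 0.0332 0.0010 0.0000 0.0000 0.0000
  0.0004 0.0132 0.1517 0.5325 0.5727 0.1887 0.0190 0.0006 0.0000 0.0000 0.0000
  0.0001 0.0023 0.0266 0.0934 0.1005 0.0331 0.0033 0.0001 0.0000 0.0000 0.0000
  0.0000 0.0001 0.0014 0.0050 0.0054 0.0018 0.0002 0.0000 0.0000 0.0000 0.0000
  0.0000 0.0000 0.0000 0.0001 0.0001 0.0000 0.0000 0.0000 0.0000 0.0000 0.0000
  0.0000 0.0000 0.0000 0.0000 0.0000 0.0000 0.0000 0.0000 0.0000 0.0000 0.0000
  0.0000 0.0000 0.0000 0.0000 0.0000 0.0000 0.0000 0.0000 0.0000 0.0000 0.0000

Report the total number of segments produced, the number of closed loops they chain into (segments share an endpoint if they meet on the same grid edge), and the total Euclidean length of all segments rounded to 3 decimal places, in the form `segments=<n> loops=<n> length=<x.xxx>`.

segments=6 loops=1 length=5.580

cell (0,2): code 0100 → (0.334,3.000)–(1.000,2.567)
cell (0,3): code 1100 → (0.230,4.000)–(0.334,3.000)
cell (0,4): code 1000 → (1.000,4.534)–(0.230,4.000)
cell (1,2): code 0010 → (1.000,2.567)–(1.724,3.000)
cell (1,3): code 0011 → (1.724,3.000)–(1.838,4.000)
cell (1,4): code 0001 → (1.838,4.000)–(1.000,4.534)
total: 6 segments, chained into 1 closed loop(s), length Σ = 5.580015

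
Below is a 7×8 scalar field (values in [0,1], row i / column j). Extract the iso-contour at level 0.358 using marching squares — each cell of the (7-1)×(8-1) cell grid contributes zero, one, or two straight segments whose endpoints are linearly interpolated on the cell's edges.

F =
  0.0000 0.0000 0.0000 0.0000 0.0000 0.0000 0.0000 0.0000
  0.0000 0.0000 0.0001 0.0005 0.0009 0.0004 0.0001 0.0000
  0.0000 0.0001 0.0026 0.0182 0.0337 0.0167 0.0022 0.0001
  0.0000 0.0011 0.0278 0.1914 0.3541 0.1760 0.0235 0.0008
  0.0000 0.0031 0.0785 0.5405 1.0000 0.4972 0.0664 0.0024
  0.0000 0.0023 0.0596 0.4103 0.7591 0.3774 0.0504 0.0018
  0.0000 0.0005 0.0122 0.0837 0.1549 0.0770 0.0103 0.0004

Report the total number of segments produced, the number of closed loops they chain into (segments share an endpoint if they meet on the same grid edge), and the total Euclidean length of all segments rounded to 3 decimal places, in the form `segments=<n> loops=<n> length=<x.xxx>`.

cell (3,2): code 0100 → (3.477,3.000)–(4.000,2.605)
cell (3,3): code 1100 → (3.006,4.000)–(3.477,3.000)
cell (3,4): code 1100 → (3.567,5.000)–(3.006,4.000)
cell (3,5): code 1000 → (4.000,5.323)–(3.567,5.000)
cell (4,2): code 0110 → (4.000,2.605)–(5.000,2.851)
cell (4,5): code 1001 → (5.000,5.059)–(4.000,5.323)
cell (5,2): code 0010 → (5.000,2.851)–(5.160,3.000)
cell (5,3): code 0011 → (5.160,3.000)–(5.664,4.000)
cell (5,4): code 0011 → (5.664,4.000)–(5.065,5.000)
cell (5,5): code 0001 → (5.065,5.000)–(5.000,5.059)
total: 10 segments, chained into 1 closed loop(s), length Σ = 8.103700

segments=10 loops=1 length=8.104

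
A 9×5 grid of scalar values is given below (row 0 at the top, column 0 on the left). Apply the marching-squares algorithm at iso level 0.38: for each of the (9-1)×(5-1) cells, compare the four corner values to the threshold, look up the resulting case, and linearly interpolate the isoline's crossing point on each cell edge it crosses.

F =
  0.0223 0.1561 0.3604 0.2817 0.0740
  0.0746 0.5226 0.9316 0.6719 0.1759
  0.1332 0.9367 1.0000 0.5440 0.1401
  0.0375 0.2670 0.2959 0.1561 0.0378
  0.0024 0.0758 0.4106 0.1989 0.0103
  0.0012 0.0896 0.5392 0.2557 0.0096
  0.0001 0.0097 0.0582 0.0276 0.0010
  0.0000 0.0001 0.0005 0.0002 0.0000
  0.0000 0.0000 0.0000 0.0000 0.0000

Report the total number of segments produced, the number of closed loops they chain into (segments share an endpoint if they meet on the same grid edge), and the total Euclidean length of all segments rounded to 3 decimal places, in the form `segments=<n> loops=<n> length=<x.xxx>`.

segments=16 loops=2 length=13.325

cell (0,0): code 0100 → (0.611,1.000)–(1.000,0.682)
cell (0,1): code 1100 → (0.034,2.000)–(0.611,1.000)
cell (0,2): code 1100 → (0.252,3.000)–(0.034,2.000)
cell (0,3): code 1000 → (1.000,3.589)–(0.252,3.000)
cell (1,0): code 0110 → (1.000,0.682)–(2.000,0.307)
cell (1,3): code 1001 → (2.000,3.406)–(1.000,3.589)
cell (2,0): code 0010 → (2.000,0.307)–(2.831,1.000)
cell (2,1): code 0011 → (2.831,1.000)–(2.881,2.000)
cell (2,2): code 0011 → (2.881,2.000)–(2.423,3.000)
cell (2,3): code 0001 → (2.423,3.000)–(2.000,3.406)
cell (3,1): code 0100 → (3.733,2.000)–(4.000,1.909)
cell (3,2): code 1000 → (4.000,2.145)–(3.733,2.000)
cell (4,1): code 0110 → (4.000,1.909)–(5.000,1.646)
cell (4,2): code 1001 → (5.000,2.562)–(4.000,2.145)
cell (5,1): code 0010 → (5.000,1.646)–(5.331,2.000)
cell (5,2): code 0001 → (5.331,2.000)–(5.000,2.562)
total: 16 segments, chained into 2 closed loop(s), length Σ = 13.325292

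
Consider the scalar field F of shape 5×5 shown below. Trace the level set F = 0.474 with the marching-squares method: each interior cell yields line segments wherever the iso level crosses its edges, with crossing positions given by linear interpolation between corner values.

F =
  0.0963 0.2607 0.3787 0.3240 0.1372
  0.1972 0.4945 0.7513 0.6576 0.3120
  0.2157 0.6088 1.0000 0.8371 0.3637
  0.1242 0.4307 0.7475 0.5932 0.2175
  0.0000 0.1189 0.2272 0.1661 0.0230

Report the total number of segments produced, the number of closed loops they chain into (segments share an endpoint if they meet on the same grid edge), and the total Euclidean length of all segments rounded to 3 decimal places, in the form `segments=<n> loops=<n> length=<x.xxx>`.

cell (0,0): code 0100 → (0.912,1.000)–(1.000,0.931)
cell (0,1): code 1100 → (0.256,2.000)–(0.912,1.000)
cell (0,2): code 1100 → (0.450,3.000)–(0.256,2.000)
cell (0,3): code 1000 → (1.000,3.531)–(0.450,3.000)
cell (1,0): code 0110 → (1.000,0.931)–(2.000,0.657)
cell (1,3): code 1001 → (2.000,3.767)–(1.000,3.531)
cell (2,0): code 0010 → (2.000,0.657)–(2.757,1.000)
cell (2,1): code 0111 → (2.757,1.000)–(3.000,1.137)
cell (2,3): code 1001 → (3.000,3.317)–(2.000,3.767)
cell (3,1): code 0010 → (3.000,1.137)–(3.526,2.000)
cell (3,2): code 0011 → (3.526,2.000)–(3.279,3.000)
cell (3,3): code 0001 → (3.279,3.000)–(3.000,3.317)
total: 12 segments, chained into 1 closed loop(s), length Σ = 9.825217

segments=12 loops=1 length=9.825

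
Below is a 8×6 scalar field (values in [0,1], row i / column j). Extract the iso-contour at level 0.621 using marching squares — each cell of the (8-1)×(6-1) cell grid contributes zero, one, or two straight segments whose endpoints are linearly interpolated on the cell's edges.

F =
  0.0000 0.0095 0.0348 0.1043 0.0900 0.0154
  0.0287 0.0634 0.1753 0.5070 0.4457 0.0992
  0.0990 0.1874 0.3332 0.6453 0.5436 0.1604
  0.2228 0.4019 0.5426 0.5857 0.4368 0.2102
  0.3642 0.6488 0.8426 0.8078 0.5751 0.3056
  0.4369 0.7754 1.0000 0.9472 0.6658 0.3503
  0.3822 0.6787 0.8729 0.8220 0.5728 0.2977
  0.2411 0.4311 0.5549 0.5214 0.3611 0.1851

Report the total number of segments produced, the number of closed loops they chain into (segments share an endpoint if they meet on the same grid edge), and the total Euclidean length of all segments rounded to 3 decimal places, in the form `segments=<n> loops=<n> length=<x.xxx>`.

segments=18 loops=2 length=12.586

cell (1,2): code 0100 → (1.824,3.000)–(2.000,2.922)
cell (1,3): code 1000 → (2.000,3.239)–(1.824,3.000)
cell (2,2): code 0010 → (2.000,2.922)–(2.408,3.000)
cell (2,3): code 0001 → (2.408,3.000)–(2.000,3.239)
cell (3,0): code 0100 → (3.887,1.000)–(4.000,0.902)
cell (3,1): code 1100 → (3.261,2.000)–(3.887,1.000)
cell (3,2): code 1100 → (3.159,3.000)–(3.261,2.000)
cell (3,3): code 1000 → (4.000,3.803)–(3.159,3.000)
cell (4,0): code 0110 → (4.000,0.902)–(5.000,0.544)
cell (4,3): code 1101 → (4.506,4.000)–(4.000,3.803)
cell (4,4): code 1000 → (5.000,4.142)–(4.506,4.000)
cell (5,0): code 0110 → (5.000,0.544)–(6.000,0.805)
cell (5,3): code 1011 → (6.000,3.807)–(5.482,4.000)
cell (5,4): code 0001 → (5.482,4.000)–(5.000,4.142)
cell (6,0): code 0010 → (6.000,0.805)–(6.233,1.000)
cell (6,1): code 0011 → (6.233,1.000)–(6.792,2.000)
cell (6,2): code 0011 → (6.792,2.000)–(6.669,3.000)
cell (6,3): code 0001 → (6.669,3.000)–(6.000,3.807)
total: 18 segments, chained into 2 closed loop(s), length Σ = 12.586221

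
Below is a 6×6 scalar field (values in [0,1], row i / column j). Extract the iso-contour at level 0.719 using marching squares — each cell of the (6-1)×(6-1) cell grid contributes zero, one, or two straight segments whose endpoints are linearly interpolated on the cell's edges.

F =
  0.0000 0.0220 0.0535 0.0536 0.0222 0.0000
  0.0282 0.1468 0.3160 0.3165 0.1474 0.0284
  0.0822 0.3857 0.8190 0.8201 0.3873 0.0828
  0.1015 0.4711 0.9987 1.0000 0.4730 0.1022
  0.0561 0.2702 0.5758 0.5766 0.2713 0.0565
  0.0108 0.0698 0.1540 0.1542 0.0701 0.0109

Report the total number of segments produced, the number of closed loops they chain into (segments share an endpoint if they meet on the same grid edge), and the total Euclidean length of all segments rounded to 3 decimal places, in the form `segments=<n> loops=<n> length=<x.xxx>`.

segments=8 loops=1 length=6.399

cell (1,1): code 0100 → (1.801,2.000)–(2.000,1.769)
cell (1,2): code 1100 → (1.799,3.000)–(1.801,2.000)
cell (1,3): code 1000 → (2.000,3.234)–(1.799,3.000)
cell (2,1): code 0110 → (2.000,1.769)–(3.000,1.470)
cell (2,3): code 1001 → (3.000,3.533)–(2.000,3.234)
cell (3,1): code 0010 → (3.000,1.470)–(3.661,2.000)
cell (3,2): code 0011 → (3.661,2.000)–(3.664,3.000)
cell (3,3): code 0001 → (3.664,3.000)–(3.000,3.533)
total: 8 segments, chained into 1 closed loop(s), length Σ = 6.399351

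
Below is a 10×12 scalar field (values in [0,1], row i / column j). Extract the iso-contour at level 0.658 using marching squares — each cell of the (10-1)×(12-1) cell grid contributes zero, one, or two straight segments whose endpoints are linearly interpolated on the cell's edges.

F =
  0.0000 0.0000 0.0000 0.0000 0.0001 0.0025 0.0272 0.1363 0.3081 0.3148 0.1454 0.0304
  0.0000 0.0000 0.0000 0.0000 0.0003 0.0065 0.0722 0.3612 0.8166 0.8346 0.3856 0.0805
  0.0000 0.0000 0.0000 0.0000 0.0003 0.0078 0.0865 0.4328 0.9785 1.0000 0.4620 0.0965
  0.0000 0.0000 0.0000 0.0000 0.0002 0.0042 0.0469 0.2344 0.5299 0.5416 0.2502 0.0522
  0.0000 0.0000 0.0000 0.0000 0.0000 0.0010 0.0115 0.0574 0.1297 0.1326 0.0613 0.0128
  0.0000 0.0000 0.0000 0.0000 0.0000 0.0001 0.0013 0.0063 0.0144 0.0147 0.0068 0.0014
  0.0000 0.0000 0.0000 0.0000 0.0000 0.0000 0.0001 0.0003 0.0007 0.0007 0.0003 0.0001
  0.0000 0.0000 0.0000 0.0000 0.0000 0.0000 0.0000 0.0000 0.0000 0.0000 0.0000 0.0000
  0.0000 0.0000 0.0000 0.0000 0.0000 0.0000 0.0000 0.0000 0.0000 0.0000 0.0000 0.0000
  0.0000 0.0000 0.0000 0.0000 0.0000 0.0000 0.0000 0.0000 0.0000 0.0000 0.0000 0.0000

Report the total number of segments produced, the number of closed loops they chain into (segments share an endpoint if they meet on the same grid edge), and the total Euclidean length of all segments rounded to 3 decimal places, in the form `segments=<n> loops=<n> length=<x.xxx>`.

cell (0,7): code 0100 → (0.688,8.000)–(1.000,7.652)
cell (0,8): code 1100 → (0.660,9.000)–(0.688,8.000)
cell (0,9): code 1000 → (1.000,9.393)–(0.660,9.000)
cell (1,7): code 0110 → (1.000,7.652)–(2.000,7.413)
cell (1,9): code 1001 → (2.000,9.636)–(1.000,9.393)
cell (2,7): code 0010 → (2.000,7.413)–(2.714,8.000)
cell (2,8): code 0011 → (2.714,8.000)–(2.746,9.000)
cell (2,9): code 0001 → (2.746,9.000)–(2.000,9.636)
total: 8 segments, chained into 1 closed loop(s), length Σ = 6.950298

segments=8 loops=1 length=6.950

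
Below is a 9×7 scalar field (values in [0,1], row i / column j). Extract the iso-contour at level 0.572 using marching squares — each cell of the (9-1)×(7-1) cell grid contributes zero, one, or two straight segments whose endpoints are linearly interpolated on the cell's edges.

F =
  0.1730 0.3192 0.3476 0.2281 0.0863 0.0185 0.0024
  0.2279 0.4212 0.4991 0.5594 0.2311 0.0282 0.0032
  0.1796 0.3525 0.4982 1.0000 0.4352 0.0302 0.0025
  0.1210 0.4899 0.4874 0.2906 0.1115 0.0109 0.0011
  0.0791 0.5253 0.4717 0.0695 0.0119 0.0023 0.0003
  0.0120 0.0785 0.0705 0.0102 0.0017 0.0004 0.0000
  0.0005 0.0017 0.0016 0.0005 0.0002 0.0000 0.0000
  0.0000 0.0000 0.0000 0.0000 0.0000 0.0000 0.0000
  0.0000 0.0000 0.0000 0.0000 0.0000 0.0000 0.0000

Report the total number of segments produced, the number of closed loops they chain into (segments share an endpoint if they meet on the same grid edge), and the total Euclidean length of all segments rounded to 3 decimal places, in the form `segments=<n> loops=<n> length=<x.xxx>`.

cell (1,2): code 0100 → (1.029,3.000)–(2.000,2.147)
cell (1,3): code 1000 → (2.000,3.758)–(1.029,3.000)
cell (2,2): code 0010 → (2.000,2.147)–(2.603,3.000)
cell (2,3): code 0001 → (2.603,3.000)–(2.000,3.758)
total: 4 segments, chained into 1 closed loop(s), length Σ = 4.538111

segments=4 loops=1 length=4.538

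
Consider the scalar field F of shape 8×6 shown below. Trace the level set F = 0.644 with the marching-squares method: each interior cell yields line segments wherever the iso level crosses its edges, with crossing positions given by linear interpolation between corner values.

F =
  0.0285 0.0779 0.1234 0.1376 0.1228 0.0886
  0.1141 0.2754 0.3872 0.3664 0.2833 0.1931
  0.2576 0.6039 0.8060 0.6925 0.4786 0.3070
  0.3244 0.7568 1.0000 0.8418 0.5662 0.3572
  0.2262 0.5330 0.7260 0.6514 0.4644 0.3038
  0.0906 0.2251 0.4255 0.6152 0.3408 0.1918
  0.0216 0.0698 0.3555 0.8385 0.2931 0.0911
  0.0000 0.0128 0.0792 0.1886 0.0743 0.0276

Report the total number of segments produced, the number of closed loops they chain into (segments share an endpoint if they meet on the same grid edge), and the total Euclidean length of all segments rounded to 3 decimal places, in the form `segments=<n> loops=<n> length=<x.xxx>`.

segments=16 loops=2 length=11.533

cell (1,1): code 0100 → (1.613,2.000)–(2.000,1.198)
cell (1,2): code 1100 → (1.851,3.000)–(1.613,2.000)
cell (1,3): code 1000 → (2.000,3.227)–(1.851,3.000)
cell (2,0): code 0100 → (2.262,1.000)–(3.000,0.739)
cell (2,1): code 1110 → (2.000,1.198)–(2.262,1.000)
cell (2,3): code 1001 → (3.000,3.718)–(2.000,3.227)
cell (3,0): code 0010 → (3.000,0.739)–(3.504,1.000)
cell (3,1): code 0111 → (3.504,1.000)–(4.000,1.575)
cell (3,3): code 1001 → (4.000,3.040)–(3.000,3.718)
cell (4,1): code 0010 → (4.000,1.575)–(4.273,2.000)
cell (4,2): code 0011 → (4.273,2.000)–(4.204,3.000)
cell (4,3): code 0001 → (4.204,3.000)–(4.000,3.040)
cell (5,2): code 0100 → (5.129,3.000)–(6.000,2.597)
cell (5,3): code 1000 → (6.000,3.357)–(5.129,3.000)
cell (6,2): code 0010 → (6.000,2.597)–(6.299,3.000)
cell (6,3): code 0001 → (6.299,3.000)–(6.000,3.357)
total: 16 segments, chained into 2 closed loop(s), length Σ = 11.533377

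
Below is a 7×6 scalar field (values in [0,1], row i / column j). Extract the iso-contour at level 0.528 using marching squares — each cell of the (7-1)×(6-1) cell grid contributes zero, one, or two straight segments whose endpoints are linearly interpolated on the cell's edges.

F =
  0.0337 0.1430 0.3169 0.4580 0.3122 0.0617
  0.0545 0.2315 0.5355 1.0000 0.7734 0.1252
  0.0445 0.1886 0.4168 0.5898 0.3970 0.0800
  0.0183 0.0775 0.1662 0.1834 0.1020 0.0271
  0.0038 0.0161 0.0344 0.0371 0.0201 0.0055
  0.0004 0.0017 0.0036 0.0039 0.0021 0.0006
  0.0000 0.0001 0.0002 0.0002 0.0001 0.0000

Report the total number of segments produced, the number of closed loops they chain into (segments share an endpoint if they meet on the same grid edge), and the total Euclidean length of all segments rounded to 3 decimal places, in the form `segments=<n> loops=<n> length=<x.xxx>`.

segments=10 loops=1 length=6.519

cell (0,1): code 0100 → (0.966,2.000)–(1.000,1.975)
cell (0,2): code 1100 → (0.129,3.000)–(0.966,2.000)
cell (0,3): code 1100 → (0.468,4.000)–(0.129,3.000)
cell (0,4): code 1000 → (1.000,4.379)–(0.468,4.000)
cell (1,1): code 0010 → (1.000,1.975)–(1.063,2.000)
cell (1,2): code 0111 → (1.063,2.000)–(2.000,2.643)
cell (1,3): code 1011 → (2.000,3.321)–(1.652,4.000)
cell (1,4): code 0001 → (1.652,4.000)–(1.000,4.379)
cell (2,2): code 0010 → (2.000,2.643)–(2.152,3.000)
cell (2,3): code 0001 → (2.152,3.000)–(2.000,3.321)
total: 10 segments, chained into 1 closed loop(s), length Σ = 6.519180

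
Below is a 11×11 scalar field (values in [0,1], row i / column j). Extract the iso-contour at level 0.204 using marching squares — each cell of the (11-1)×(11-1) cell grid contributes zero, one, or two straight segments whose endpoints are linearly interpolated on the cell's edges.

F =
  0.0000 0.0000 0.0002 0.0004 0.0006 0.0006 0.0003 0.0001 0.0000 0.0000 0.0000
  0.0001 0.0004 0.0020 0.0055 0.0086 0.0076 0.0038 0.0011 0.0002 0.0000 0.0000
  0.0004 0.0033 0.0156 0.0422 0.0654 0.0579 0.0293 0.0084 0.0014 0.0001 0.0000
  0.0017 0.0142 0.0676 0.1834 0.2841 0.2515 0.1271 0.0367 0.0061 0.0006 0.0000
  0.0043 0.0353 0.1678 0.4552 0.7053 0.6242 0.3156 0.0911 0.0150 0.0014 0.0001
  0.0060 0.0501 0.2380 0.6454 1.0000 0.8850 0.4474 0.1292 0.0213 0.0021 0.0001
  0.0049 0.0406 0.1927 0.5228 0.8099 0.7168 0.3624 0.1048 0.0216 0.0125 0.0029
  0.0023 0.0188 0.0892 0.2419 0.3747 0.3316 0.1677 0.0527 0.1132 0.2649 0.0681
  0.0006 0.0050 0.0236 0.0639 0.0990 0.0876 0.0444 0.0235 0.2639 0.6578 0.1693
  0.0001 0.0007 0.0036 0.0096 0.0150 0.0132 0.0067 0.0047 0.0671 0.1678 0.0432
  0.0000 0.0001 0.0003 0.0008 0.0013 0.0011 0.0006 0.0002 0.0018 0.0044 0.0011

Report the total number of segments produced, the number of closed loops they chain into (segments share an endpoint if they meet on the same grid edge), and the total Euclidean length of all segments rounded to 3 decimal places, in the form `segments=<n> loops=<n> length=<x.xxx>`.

cell (2,3): code 0100 → (2.634,4.000)–(3.000,3.205)
cell (2,4): code 1100 → (2.755,5.000)–(2.634,4.000)
cell (2,5): code 1000 → (3.000,5.382)–(2.755,5.000)
cell (3,2): code 0100 → (3.076,3.000)–(4.000,2.126)
cell (3,3): code 1110 → (3.000,3.205)–(3.076,3.000)
cell (3,5): code 1101 → (3.408,6.000)–(3.000,5.382)
cell (3,6): code 1000 → (4.000,6.497)–(3.408,6.000)
cell (4,1): code 0100 → (4.516,2.000)–(5.000,1.819)
cell (4,2): code 1110 → (4.000,2.126)–(4.516,2.000)
cell (4,6): code 1001 → (5.000,6.765)–(4.000,6.497)
cell (5,1): code 0010 → (5.000,1.819)–(5.751,2.000)
cell (5,2): code 0111 → (5.751,2.000)–(6.000,2.034)
cell (5,6): code 1001 → (6.000,6.615)–(5.000,6.765)
cell (6,2): code 0110 → (6.000,2.034)–(7.000,2.752)
cell (6,5): code 1011 → (7.000,5.779)–(6.814,6.000)
cell (6,6): code 0001 → (6.814,6.000)–(6.000,6.615)
cell (6,8): code 0100 → (6.759,9.000)–(7.000,8.599)
cell (6,9): code 1000 → (7.000,9.309)–(6.759,9.000)
cell (7,2): code 0010 → (7.000,2.752)–(7.213,3.000)
cell (7,3): code 0011 → (7.213,3.000)–(7.619,4.000)
cell (7,4): code 0011 → (7.619,4.000)–(7.523,5.000)
cell (7,5): code 0001 → (7.523,5.000)–(7.000,5.779)
cell (7,7): code 0100 → (7.603,8.000)–(8.000,7.751)
cell (7,8): code 1110 → (7.000,8.599)–(7.603,8.000)
cell (7,9): code 1001 → (8.000,9.929)–(7.000,9.309)
cell (8,7): code 0010 → (8.000,7.751)–(8.304,8.000)
cell (8,8): code 0011 → (8.304,8.000)–(8.926,9.000)
cell (8,9): code 0001 → (8.926,9.000)–(8.000,9.929)
total: 28 segments, chained into 2 closed loop(s), length Σ = 21.586040

segments=28 loops=2 length=21.586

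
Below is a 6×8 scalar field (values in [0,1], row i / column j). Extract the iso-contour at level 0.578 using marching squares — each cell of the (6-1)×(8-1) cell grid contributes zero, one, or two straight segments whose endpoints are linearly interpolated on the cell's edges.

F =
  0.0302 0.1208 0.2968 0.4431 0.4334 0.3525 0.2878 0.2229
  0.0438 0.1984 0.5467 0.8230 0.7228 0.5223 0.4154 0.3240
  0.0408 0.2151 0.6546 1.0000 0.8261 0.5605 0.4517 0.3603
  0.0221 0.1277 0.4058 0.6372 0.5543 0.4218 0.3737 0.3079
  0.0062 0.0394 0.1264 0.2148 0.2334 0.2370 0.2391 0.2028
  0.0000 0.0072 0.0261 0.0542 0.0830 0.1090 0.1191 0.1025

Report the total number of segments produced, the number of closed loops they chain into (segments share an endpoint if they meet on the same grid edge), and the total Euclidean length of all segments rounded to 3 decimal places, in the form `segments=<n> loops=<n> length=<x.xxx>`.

segments=12 loops=1 length=9.044

cell (0,2): code 0100 → (0.355,3.000)–(1.000,2.113)
cell (0,3): code 1100 → (0.500,4.000)–(0.355,3.000)
cell (0,4): code 1000 → (1.000,4.722)–(0.500,4.000)
cell (1,1): code 0100 → (1.290,2.000)–(2.000,1.826)
cell (1,2): code 1110 → (1.000,2.113)–(1.290,2.000)
cell (1,4): code 1001 → (2.000,4.934)–(1.000,4.722)
cell (2,1): code 0010 → (2.000,1.826)–(2.308,2.000)
cell (2,2): code 0111 → (2.308,2.000)–(3.000,2.744)
cell (2,3): code 1011 → (3.000,3.714)–(2.913,4.000)
cell (2,4): code 0001 → (2.913,4.000)–(2.000,4.934)
cell (3,2): code 0010 → (3.000,2.744)–(3.140,3.000)
cell (3,3): code 0001 → (3.140,3.000)–(3.000,3.714)
total: 12 segments, chained into 1 closed loop(s), length Σ = 9.044488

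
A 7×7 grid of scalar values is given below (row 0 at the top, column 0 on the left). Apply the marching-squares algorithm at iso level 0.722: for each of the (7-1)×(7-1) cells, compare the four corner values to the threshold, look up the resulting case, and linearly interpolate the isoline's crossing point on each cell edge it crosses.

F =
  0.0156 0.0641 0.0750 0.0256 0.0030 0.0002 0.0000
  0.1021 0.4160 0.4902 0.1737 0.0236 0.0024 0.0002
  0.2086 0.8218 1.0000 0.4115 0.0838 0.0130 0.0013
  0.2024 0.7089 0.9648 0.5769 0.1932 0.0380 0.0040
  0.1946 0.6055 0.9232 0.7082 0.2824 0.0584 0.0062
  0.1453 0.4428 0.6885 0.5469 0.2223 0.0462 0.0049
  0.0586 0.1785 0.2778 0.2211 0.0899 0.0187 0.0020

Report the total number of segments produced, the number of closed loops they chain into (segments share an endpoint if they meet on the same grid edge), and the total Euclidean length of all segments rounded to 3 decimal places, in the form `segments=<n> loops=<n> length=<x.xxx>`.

cell (1,0): code 0100 → (1.754,1.000)–(2.000,0.837)
cell (1,1): code 1100 → (1.455,2.000)–(1.754,1.000)
cell (1,2): code 1000 → (2.000,2.472)–(1.455,2.000)
cell (2,0): code 0010 → (2.000,0.837)–(2.884,1.000)
cell (2,1): code 0111 → (2.884,1.000)–(3.000,1.051)
cell (2,2): code 1001 → (3.000,2.626)–(2.000,2.472)
cell (3,1): code 0110 → (3.000,1.051)–(4.000,1.367)
cell (3,2): code 1001 → (4.000,2.936)–(3.000,2.626)
cell (4,1): code 0010 → (4.000,1.367)–(4.857,2.000)
cell (4,2): code 0001 → (4.857,2.000)–(4.000,2.936)
total: 10 segments, chained into 1 closed loop(s), length Σ = 8.528036

segments=10 loops=1 length=8.528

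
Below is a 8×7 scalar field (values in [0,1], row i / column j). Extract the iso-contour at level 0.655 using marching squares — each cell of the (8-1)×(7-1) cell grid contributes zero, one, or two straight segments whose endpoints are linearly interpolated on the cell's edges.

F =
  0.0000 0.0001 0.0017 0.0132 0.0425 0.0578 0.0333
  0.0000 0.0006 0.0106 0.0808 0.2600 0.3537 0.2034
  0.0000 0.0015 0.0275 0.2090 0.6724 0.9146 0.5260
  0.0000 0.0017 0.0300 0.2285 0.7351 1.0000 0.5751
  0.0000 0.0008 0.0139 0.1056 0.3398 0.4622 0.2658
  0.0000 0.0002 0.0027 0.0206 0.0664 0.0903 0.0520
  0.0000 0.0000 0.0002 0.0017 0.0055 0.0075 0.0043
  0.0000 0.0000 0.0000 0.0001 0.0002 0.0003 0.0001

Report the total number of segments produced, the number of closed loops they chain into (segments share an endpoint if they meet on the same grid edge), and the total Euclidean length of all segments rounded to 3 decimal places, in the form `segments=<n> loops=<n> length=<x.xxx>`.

segments=8 loops=1 length=6.355

cell (1,3): code 0100 → (1.958,4.000)–(2.000,3.962)
cell (1,4): code 1100 → (1.537,5.000)–(1.958,4.000)
cell (1,5): code 1000 → (2.000,5.668)–(1.537,5.000)
cell (2,3): code 0110 → (2.000,3.962)–(3.000,3.842)
cell (2,5): code 1001 → (3.000,5.812)–(2.000,5.668)
cell (3,3): code 0010 → (3.000,3.842)–(3.203,4.000)
cell (3,4): code 0011 → (3.203,4.000)–(3.642,5.000)
cell (3,5): code 0001 → (3.642,5.000)–(3.000,5.812)
total: 8 segments, chained into 1 closed loop(s), length Σ = 6.355473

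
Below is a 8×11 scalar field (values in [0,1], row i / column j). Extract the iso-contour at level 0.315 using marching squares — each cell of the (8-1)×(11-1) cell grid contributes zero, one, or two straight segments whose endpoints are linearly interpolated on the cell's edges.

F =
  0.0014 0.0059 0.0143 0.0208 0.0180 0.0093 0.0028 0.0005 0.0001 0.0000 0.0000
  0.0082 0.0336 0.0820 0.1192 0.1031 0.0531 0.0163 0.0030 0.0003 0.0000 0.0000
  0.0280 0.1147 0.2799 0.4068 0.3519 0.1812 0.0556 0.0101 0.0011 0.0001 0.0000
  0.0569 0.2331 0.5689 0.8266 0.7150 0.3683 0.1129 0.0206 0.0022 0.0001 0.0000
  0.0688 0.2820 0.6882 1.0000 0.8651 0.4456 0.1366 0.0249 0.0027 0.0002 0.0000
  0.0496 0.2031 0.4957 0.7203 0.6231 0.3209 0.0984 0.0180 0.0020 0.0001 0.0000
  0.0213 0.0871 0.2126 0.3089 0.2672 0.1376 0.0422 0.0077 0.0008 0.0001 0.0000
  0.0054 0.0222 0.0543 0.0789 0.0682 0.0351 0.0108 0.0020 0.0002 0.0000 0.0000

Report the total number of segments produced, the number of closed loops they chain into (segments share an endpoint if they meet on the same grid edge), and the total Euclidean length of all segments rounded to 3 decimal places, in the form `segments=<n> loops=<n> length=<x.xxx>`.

segments=16 loops=1 length=13.396

cell (1,2): code 0100 → (1.681,3.000)–(2.000,2.277)
cell (1,3): code 1100 → (1.852,4.000)–(1.681,3.000)
cell (1,4): code 1000 → (2.000,4.216)–(1.852,4.000)
cell (2,1): code 0100 → (2.121,2.000)–(3.000,1.244)
cell (2,2): code 1110 → (2.000,2.277)–(2.121,2.000)
cell (2,4): code 1101 → (2.715,5.000)–(2.000,4.216)
cell (2,5): code 1000 → (3.000,5.209)–(2.715,5.000)
cell (3,1): code 0110 → (3.000,1.244)–(4.000,1.081)
cell (3,5): code 1001 → (4.000,5.423)–(3.000,5.209)
cell (4,1): code 0110 → (4.000,1.081)–(5.000,1.382)
cell (4,5): code 1001 → (5.000,5.027)–(4.000,5.423)
cell (5,1): code 0010 → (5.000,1.382)–(5.638,2.000)
cell (5,2): code 0011 → (5.638,2.000)–(5.985,3.000)
cell (5,3): code 0011 → (5.985,3.000)–(5.866,4.000)
cell (5,4): code 0011 → (5.866,4.000)–(5.032,5.000)
cell (5,5): code 0001 → (5.032,5.000)–(5.000,5.027)
total: 16 segments, chained into 1 closed loop(s), length Σ = 13.395704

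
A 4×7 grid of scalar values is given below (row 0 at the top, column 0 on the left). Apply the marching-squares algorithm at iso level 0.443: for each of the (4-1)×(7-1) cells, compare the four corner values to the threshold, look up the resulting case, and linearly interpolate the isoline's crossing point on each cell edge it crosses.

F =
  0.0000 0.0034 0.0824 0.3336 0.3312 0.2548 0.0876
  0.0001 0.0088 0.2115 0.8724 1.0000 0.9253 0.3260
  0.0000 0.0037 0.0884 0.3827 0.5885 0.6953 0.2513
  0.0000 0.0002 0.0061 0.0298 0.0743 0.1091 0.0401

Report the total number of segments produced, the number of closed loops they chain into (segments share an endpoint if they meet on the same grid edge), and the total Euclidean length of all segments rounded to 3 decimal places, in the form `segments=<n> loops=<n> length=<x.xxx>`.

cell (0,2): code 0100 → (0.203,3.000)–(1.000,2.350)
cell (0,3): code 1100 → (0.167,4.000)–(0.203,3.000)
cell (0,4): code 1100 → (0.281,5.000)–(0.167,4.000)
cell (0,5): code 1000 → (1.000,5.805)–(0.281,5.000)
cell (1,2): code 0010 → (1.000,2.350)–(1.877,3.000)
cell (1,3): code 0111 → (1.877,3.000)–(2.000,3.293)
cell (1,5): code 1001 → (2.000,5.568)–(1.000,5.805)
cell (2,3): code 0010 → (2.000,3.293)–(2.283,4.000)
cell (2,4): code 0011 → (2.283,4.000)–(2.430,5.000)
cell (2,5): code 0001 → (2.430,5.000)–(2.000,5.568)
total: 10 segments, chained into 1 closed loop(s), length Σ = 9.036622

segments=10 loops=1 length=9.037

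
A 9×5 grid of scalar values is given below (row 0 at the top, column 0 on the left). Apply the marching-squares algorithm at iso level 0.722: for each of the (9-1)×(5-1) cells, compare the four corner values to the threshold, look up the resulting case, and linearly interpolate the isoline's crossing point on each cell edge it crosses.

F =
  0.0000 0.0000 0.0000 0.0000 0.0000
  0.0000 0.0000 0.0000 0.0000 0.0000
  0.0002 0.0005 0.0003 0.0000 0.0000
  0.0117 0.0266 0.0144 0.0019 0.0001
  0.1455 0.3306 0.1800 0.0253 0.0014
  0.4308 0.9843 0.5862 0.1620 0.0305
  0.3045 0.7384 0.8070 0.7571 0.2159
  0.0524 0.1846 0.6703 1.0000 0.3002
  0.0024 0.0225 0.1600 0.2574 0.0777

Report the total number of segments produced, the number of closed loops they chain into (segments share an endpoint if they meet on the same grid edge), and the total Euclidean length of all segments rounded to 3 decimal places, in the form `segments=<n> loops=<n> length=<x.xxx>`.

cell (4,0): code 0100 → (4.599,1.000)–(5.000,0.526)
cell (4,1): code 1000 → (5.000,1.659)–(4.599,1.000)
cell (5,0): code 0110 → (5.000,0.526)–(6.000,0.962)
cell (5,1): code 1101 → (5.615,2.000)–(5.000,1.659)
cell (5,2): code 1100 → (5.941,3.000)–(5.615,2.000)
cell (5,3): code 1000 → (6.000,3.065)–(5.941,3.000)
cell (6,0): code 0010 → (6.000,0.962)–(6.030,1.000)
cell (6,1): code 0011 → (6.030,1.000)–(6.622,2.000)
cell (6,2): code 0111 → (6.622,2.000)–(7.000,2.157)
cell (6,3): code 1001 → (7.000,3.397)–(6.000,3.065)
cell (7,2): code 0010 → (7.000,2.157)–(7.374,3.000)
cell (7,3): code 0001 → (7.374,3.000)–(7.000,3.397)
total: 12 segments, chained into 1 closed loop(s), length Σ = 8.467946

segments=12 loops=1 length=8.468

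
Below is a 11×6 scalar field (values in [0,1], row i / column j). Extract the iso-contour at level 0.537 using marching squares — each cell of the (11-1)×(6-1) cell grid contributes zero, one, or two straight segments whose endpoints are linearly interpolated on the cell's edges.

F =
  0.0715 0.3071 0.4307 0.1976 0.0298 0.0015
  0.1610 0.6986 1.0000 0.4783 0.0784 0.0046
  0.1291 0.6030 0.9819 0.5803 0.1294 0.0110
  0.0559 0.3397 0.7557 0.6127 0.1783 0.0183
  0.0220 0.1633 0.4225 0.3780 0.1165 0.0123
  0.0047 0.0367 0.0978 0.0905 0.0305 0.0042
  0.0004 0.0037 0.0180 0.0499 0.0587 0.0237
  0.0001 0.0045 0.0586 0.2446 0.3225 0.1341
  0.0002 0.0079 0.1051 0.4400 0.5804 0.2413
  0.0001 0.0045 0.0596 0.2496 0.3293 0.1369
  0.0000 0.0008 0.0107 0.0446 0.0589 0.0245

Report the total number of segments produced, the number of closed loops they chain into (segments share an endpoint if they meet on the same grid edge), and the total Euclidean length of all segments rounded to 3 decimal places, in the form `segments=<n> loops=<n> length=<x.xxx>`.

segments=16 loops=2 length=10.397

cell (0,0): code 0100 → (0.587,1.000)–(1.000,0.699)
cell (0,1): code 1100 → (0.187,2.000)–(0.587,1.000)
cell (0,2): code 1000 → (1.000,2.887)–(0.187,2.000)
cell (1,0): code 0110 → (1.000,0.699)–(2.000,0.861)
cell (1,2): code 1101 → (1.575,3.000)–(1.000,2.887)
cell (1,3): code 1000 → (2.000,3.096)–(1.575,3.000)
cell (2,0): code 0010 → (2.000,0.861)–(2.251,1.000)
cell (2,1): code 0111 → (2.251,1.000)–(3.000,1.474)
cell (2,3): code 1001 → (3.000,3.174)–(2.000,3.096)
cell (3,1): code 0010 → (3.000,1.474)–(3.656,2.000)
cell (3,2): code 0011 → (3.656,2.000)–(3.323,3.000)
cell (3,3): code 0001 → (3.323,3.000)–(3.000,3.174)
cell (7,3): code 0100 → (7.832,4.000)–(8.000,3.691)
cell (7,4): code 1000 → (8.000,4.128)–(7.832,4.000)
cell (8,3): code 0010 → (8.000,3.691)–(8.173,4.000)
cell (8,4): code 0001 → (8.173,4.000)–(8.000,4.128)
total: 16 segments, chained into 2 closed loop(s), length Σ = 10.397193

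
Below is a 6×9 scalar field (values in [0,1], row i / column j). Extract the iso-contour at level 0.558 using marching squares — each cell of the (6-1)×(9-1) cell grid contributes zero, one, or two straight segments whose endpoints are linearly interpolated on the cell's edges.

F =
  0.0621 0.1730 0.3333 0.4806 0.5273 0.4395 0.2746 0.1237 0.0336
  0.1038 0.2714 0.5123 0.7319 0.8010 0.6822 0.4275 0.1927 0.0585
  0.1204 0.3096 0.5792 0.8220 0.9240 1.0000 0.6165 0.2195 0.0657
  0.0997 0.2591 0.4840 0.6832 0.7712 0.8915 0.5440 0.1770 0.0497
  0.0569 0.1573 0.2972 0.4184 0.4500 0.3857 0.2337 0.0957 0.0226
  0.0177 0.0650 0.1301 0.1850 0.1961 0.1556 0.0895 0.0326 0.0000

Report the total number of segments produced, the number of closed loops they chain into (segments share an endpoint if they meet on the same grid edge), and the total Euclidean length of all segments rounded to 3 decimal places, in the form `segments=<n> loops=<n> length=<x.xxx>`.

cell (0,2): code 0100 → (0.308,3.000)–(1.000,2.208)
cell (0,3): code 1100 → (0.112,4.000)–(0.308,3.000)
cell (0,4): code 1100 → (0.488,5.000)–(0.112,4.000)
cell (0,5): code 1000 → (1.000,5.488)–(0.488,5.000)
cell (1,1): code 0100 → (1.683,2.000)–(2.000,1.921)
cell (1,2): code 1110 → (1.000,2.208)–(1.683,2.000)
cell (1,5): code 1101 → (1.690,6.000)–(1.000,5.488)
cell (1,6): code 1000 → (2.000,6.147)–(1.690,6.000)
cell (2,1): code 0010 → (2.000,1.921)–(2.223,2.000)
cell (2,2): code 0111 → (2.223,2.000)–(3.000,2.371)
cell (2,5): code 1011 → (3.000,5.960)–(2.807,6.000)
cell (2,6): code 0001 → (2.807,6.000)–(2.000,6.147)
cell (3,2): code 0010 → (3.000,2.371)–(3.473,3.000)
cell (3,3): code 0011 → (3.473,3.000)–(3.664,4.000)
cell (3,4): code 0011 → (3.664,4.000)–(3.659,5.000)
cell (3,5): code 0001 → (3.659,5.000)–(3.000,5.960)
total: 16 segments, chained into 1 closed loop(s), length Σ = 12.173272

segments=16 loops=1 length=12.173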